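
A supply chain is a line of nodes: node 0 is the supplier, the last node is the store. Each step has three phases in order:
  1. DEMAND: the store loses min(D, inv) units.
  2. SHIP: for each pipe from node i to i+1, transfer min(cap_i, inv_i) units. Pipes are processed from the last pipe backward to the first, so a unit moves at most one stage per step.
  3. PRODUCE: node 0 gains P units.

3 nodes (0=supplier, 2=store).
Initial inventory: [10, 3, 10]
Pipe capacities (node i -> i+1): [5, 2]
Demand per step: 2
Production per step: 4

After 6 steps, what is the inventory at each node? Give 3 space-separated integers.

Step 1: demand=2,sold=2 ship[1->2]=2 ship[0->1]=5 prod=4 -> inv=[9 6 10]
Step 2: demand=2,sold=2 ship[1->2]=2 ship[0->1]=5 prod=4 -> inv=[8 9 10]
Step 3: demand=2,sold=2 ship[1->2]=2 ship[0->1]=5 prod=4 -> inv=[7 12 10]
Step 4: demand=2,sold=2 ship[1->2]=2 ship[0->1]=5 prod=4 -> inv=[6 15 10]
Step 5: demand=2,sold=2 ship[1->2]=2 ship[0->1]=5 prod=4 -> inv=[5 18 10]
Step 6: demand=2,sold=2 ship[1->2]=2 ship[0->1]=5 prod=4 -> inv=[4 21 10]

4 21 10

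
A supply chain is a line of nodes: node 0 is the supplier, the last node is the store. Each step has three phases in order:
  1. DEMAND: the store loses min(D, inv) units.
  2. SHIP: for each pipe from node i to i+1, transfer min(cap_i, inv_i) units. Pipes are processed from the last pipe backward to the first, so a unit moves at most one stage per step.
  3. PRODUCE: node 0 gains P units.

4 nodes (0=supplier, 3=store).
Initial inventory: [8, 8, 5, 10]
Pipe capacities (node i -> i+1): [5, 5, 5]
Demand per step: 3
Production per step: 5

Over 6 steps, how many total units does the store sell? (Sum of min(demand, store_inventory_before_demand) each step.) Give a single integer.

Step 1: sold=3 (running total=3) -> [8 8 5 12]
Step 2: sold=3 (running total=6) -> [8 8 5 14]
Step 3: sold=3 (running total=9) -> [8 8 5 16]
Step 4: sold=3 (running total=12) -> [8 8 5 18]
Step 5: sold=3 (running total=15) -> [8 8 5 20]
Step 6: sold=3 (running total=18) -> [8 8 5 22]

Answer: 18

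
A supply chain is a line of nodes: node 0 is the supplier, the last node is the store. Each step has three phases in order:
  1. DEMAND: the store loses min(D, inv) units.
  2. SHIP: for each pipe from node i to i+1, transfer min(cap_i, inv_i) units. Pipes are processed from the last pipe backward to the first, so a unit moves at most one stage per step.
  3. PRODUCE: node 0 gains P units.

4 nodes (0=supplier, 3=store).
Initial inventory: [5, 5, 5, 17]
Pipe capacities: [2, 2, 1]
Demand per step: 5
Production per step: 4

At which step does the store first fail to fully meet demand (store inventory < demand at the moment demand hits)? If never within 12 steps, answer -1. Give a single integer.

Step 1: demand=5,sold=5 ship[2->3]=1 ship[1->2]=2 ship[0->1]=2 prod=4 -> [7 5 6 13]
Step 2: demand=5,sold=5 ship[2->3]=1 ship[1->2]=2 ship[0->1]=2 prod=4 -> [9 5 7 9]
Step 3: demand=5,sold=5 ship[2->3]=1 ship[1->2]=2 ship[0->1]=2 prod=4 -> [11 5 8 5]
Step 4: demand=5,sold=5 ship[2->3]=1 ship[1->2]=2 ship[0->1]=2 prod=4 -> [13 5 9 1]
Step 5: demand=5,sold=1 ship[2->3]=1 ship[1->2]=2 ship[0->1]=2 prod=4 -> [15 5 10 1]
Step 6: demand=5,sold=1 ship[2->3]=1 ship[1->2]=2 ship[0->1]=2 prod=4 -> [17 5 11 1]
Step 7: demand=5,sold=1 ship[2->3]=1 ship[1->2]=2 ship[0->1]=2 prod=4 -> [19 5 12 1]
Step 8: demand=5,sold=1 ship[2->3]=1 ship[1->2]=2 ship[0->1]=2 prod=4 -> [21 5 13 1]
Step 9: demand=5,sold=1 ship[2->3]=1 ship[1->2]=2 ship[0->1]=2 prod=4 -> [23 5 14 1]
Step 10: demand=5,sold=1 ship[2->3]=1 ship[1->2]=2 ship[0->1]=2 prod=4 -> [25 5 15 1]
Step 11: demand=5,sold=1 ship[2->3]=1 ship[1->2]=2 ship[0->1]=2 prod=4 -> [27 5 16 1]
Step 12: demand=5,sold=1 ship[2->3]=1 ship[1->2]=2 ship[0->1]=2 prod=4 -> [29 5 17 1]
First stockout at step 5

5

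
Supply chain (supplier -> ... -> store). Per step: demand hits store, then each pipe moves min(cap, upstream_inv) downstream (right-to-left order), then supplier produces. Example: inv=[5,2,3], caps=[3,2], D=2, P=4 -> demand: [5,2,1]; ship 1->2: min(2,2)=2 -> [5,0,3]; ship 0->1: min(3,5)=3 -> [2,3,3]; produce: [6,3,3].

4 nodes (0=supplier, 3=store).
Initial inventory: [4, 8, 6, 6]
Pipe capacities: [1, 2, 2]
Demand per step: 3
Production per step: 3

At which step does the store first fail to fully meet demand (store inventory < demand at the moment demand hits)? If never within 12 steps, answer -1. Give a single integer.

Step 1: demand=3,sold=3 ship[2->3]=2 ship[1->2]=2 ship[0->1]=1 prod=3 -> [6 7 6 5]
Step 2: demand=3,sold=3 ship[2->3]=2 ship[1->2]=2 ship[0->1]=1 prod=3 -> [8 6 6 4]
Step 3: demand=3,sold=3 ship[2->3]=2 ship[1->2]=2 ship[0->1]=1 prod=3 -> [10 5 6 3]
Step 4: demand=3,sold=3 ship[2->3]=2 ship[1->2]=2 ship[0->1]=1 prod=3 -> [12 4 6 2]
Step 5: demand=3,sold=2 ship[2->3]=2 ship[1->2]=2 ship[0->1]=1 prod=3 -> [14 3 6 2]
Step 6: demand=3,sold=2 ship[2->3]=2 ship[1->2]=2 ship[0->1]=1 prod=3 -> [16 2 6 2]
Step 7: demand=3,sold=2 ship[2->3]=2 ship[1->2]=2 ship[0->1]=1 prod=3 -> [18 1 6 2]
Step 8: demand=3,sold=2 ship[2->3]=2 ship[1->2]=1 ship[0->1]=1 prod=3 -> [20 1 5 2]
Step 9: demand=3,sold=2 ship[2->3]=2 ship[1->2]=1 ship[0->1]=1 prod=3 -> [22 1 4 2]
Step 10: demand=3,sold=2 ship[2->3]=2 ship[1->2]=1 ship[0->1]=1 prod=3 -> [24 1 3 2]
Step 11: demand=3,sold=2 ship[2->3]=2 ship[1->2]=1 ship[0->1]=1 prod=3 -> [26 1 2 2]
Step 12: demand=3,sold=2 ship[2->3]=2 ship[1->2]=1 ship[0->1]=1 prod=3 -> [28 1 1 2]
First stockout at step 5

5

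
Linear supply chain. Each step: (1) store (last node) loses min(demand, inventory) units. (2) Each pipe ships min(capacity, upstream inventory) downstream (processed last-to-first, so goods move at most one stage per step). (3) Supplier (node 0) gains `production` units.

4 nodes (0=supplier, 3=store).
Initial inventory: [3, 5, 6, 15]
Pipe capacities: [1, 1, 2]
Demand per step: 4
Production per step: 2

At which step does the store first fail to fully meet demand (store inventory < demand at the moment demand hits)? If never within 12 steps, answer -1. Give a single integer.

Step 1: demand=4,sold=4 ship[2->3]=2 ship[1->2]=1 ship[0->1]=1 prod=2 -> [4 5 5 13]
Step 2: demand=4,sold=4 ship[2->3]=2 ship[1->2]=1 ship[0->1]=1 prod=2 -> [5 5 4 11]
Step 3: demand=4,sold=4 ship[2->3]=2 ship[1->2]=1 ship[0->1]=1 prod=2 -> [6 5 3 9]
Step 4: demand=4,sold=4 ship[2->3]=2 ship[1->2]=1 ship[0->1]=1 prod=2 -> [7 5 2 7]
Step 5: demand=4,sold=4 ship[2->3]=2 ship[1->2]=1 ship[0->1]=1 prod=2 -> [8 5 1 5]
Step 6: demand=4,sold=4 ship[2->3]=1 ship[1->2]=1 ship[0->1]=1 prod=2 -> [9 5 1 2]
Step 7: demand=4,sold=2 ship[2->3]=1 ship[1->2]=1 ship[0->1]=1 prod=2 -> [10 5 1 1]
Step 8: demand=4,sold=1 ship[2->3]=1 ship[1->2]=1 ship[0->1]=1 prod=2 -> [11 5 1 1]
Step 9: demand=4,sold=1 ship[2->3]=1 ship[1->2]=1 ship[0->1]=1 prod=2 -> [12 5 1 1]
Step 10: demand=4,sold=1 ship[2->3]=1 ship[1->2]=1 ship[0->1]=1 prod=2 -> [13 5 1 1]
Step 11: demand=4,sold=1 ship[2->3]=1 ship[1->2]=1 ship[0->1]=1 prod=2 -> [14 5 1 1]
Step 12: demand=4,sold=1 ship[2->3]=1 ship[1->2]=1 ship[0->1]=1 prod=2 -> [15 5 1 1]
First stockout at step 7

7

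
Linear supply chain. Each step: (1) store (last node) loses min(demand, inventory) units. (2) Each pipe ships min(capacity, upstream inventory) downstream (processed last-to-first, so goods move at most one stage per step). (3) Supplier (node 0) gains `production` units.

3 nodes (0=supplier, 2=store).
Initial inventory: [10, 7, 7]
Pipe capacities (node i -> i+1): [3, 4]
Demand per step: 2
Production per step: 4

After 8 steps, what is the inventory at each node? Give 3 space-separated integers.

Step 1: demand=2,sold=2 ship[1->2]=4 ship[0->1]=3 prod=4 -> inv=[11 6 9]
Step 2: demand=2,sold=2 ship[1->2]=4 ship[0->1]=3 prod=4 -> inv=[12 5 11]
Step 3: demand=2,sold=2 ship[1->2]=4 ship[0->1]=3 prod=4 -> inv=[13 4 13]
Step 4: demand=2,sold=2 ship[1->2]=4 ship[0->1]=3 prod=4 -> inv=[14 3 15]
Step 5: demand=2,sold=2 ship[1->2]=3 ship[0->1]=3 prod=4 -> inv=[15 3 16]
Step 6: demand=2,sold=2 ship[1->2]=3 ship[0->1]=3 prod=4 -> inv=[16 3 17]
Step 7: demand=2,sold=2 ship[1->2]=3 ship[0->1]=3 prod=4 -> inv=[17 3 18]
Step 8: demand=2,sold=2 ship[1->2]=3 ship[0->1]=3 prod=4 -> inv=[18 3 19]

18 3 19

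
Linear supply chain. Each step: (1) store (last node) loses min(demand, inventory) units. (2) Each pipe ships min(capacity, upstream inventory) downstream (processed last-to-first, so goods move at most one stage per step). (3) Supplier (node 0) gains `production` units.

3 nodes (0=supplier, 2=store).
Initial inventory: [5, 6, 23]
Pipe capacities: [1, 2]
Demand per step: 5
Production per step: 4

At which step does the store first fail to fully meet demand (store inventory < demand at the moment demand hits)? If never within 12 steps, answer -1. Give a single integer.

Step 1: demand=5,sold=5 ship[1->2]=2 ship[0->1]=1 prod=4 -> [8 5 20]
Step 2: demand=5,sold=5 ship[1->2]=2 ship[0->1]=1 prod=4 -> [11 4 17]
Step 3: demand=5,sold=5 ship[1->2]=2 ship[0->1]=1 prod=4 -> [14 3 14]
Step 4: demand=5,sold=5 ship[1->2]=2 ship[0->1]=1 prod=4 -> [17 2 11]
Step 5: demand=5,sold=5 ship[1->2]=2 ship[0->1]=1 prod=4 -> [20 1 8]
Step 6: demand=5,sold=5 ship[1->2]=1 ship[0->1]=1 prod=4 -> [23 1 4]
Step 7: demand=5,sold=4 ship[1->2]=1 ship[0->1]=1 prod=4 -> [26 1 1]
Step 8: demand=5,sold=1 ship[1->2]=1 ship[0->1]=1 prod=4 -> [29 1 1]
Step 9: demand=5,sold=1 ship[1->2]=1 ship[0->1]=1 prod=4 -> [32 1 1]
Step 10: demand=5,sold=1 ship[1->2]=1 ship[0->1]=1 prod=4 -> [35 1 1]
Step 11: demand=5,sold=1 ship[1->2]=1 ship[0->1]=1 prod=4 -> [38 1 1]
Step 12: demand=5,sold=1 ship[1->2]=1 ship[0->1]=1 prod=4 -> [41 1 1]
First stockout at step 7

7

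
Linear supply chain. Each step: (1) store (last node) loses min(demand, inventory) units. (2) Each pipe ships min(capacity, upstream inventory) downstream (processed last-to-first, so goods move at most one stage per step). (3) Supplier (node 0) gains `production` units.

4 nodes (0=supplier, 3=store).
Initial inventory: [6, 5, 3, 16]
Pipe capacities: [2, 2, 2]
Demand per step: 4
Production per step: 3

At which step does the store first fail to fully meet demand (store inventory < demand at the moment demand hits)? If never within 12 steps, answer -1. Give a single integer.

Step 1: demand=4,sold=4 ship[2->3]=2 ship[1->2]=2 ship[0->1]=2 prod=3 -> [7 5 3 14]
Step 2: demand=4,sold=4 ship[2->3]=2 ship[1->2]=2 ship[0->1]=2 prod=3 -> [8 5 3 12]
Step 3: demand=4,sold=4 ship[2->3]=2 ship[1->2]=2 ship[0->1]=2 prod=3 -> [9 5 3 10]
Step 4: demand=4,sold=4 ship[2->3]=2 ship[1->2]=2 ship[0->1]=2 prod=3 -> [10 5 3 8]
Step 5: demand=4,sold=4 ship[2->3]=2 ship[1->2]=2 ship[0->1]=2 prod=3 -> [11 5 3 6]
Step 6: demand=4,sold=4 ship[2->3]=2 ship[1->2]=2 ship[0->1]=2 prod=3 -> [12 5 3 4]
Step 7: demand=4,sold=4 ship[2->3]=2 ship[1->2]=2 ship[0->1]=2 prod=3 -> [13 5 3 2]
Step 8: demand=4,sold=2 ship[2->3]=2 ship[1->2]=2 ship[0->1]=2 prod=3 -> [14 5 3 2]
Step 9: demand=4,sold=2 ship[2->3]=2 ship[1->2]=2 ship[0->1]=2 prod=3 -> [15 5 3 2]
Step 10: demand=4,sold=2 ship[2->3]=2 ship[1->2]=2 ship[0->1]=2 prod=3 -> [16 5 3 2]
Step 11: demand=4,sold=2 ship[2->3]=2 ship[1->2]=2 ship[0->1]=2 prod=3 -> [17 5 3 2]
Step 12: demand=4,sold=2 ship[2->3]=2 ship[1->2]=2 ship[0->1]=2 prod=3 -> [18 5 3 2]
First stockout at step 8

8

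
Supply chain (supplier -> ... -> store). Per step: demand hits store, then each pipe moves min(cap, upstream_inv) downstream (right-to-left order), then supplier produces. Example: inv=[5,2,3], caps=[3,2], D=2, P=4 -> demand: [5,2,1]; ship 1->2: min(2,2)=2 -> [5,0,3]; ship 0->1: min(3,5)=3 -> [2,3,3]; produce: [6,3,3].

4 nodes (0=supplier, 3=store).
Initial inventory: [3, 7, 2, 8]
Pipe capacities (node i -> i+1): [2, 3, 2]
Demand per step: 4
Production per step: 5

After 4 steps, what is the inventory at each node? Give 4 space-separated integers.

Step 1: demand=4,sold=4 ship[2->3]=2 ship[1->2]=3 ship[0->1]=2 prod=5 -> inv=[6 6 3 6]
Step 2: demand=4,sold=4 ship[2->3]=2 ship[1->2]=3 ship[0->1]=2 prod=5 -> inv=[9 5 4 4]
Step 3: demand=4,sold=4 ship[2->3]=2 ship[1->2]=3 ship[0->1]=2 prod=5 -> inv=[12 4 5 2]
Step 4: demand=4,sold=2 ship[2->3]=2 ship[1->2]=3 ship[0->1]=2 prod=5 -> inv=[15 3 6 2]

15 3 6 2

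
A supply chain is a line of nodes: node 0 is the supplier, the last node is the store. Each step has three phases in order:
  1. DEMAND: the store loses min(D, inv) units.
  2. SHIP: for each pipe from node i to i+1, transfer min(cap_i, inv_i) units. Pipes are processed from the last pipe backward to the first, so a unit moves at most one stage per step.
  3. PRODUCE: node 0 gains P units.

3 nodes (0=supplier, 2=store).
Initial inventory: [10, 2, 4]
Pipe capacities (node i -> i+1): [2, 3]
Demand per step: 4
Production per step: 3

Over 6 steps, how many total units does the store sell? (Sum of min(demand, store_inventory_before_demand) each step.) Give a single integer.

Answer: 14

Derivation:
Step 1: sold=4 (running total=4) -> [11 2 2]
Step 2: sold=2 (running total=6) -> [12 2 2]
Step 3: sold=2 (running total=8) -> [13 2 2]
Step 4: sold=2 (running total=10) -> [14 2 2]
Step 5: sold=2 (running total=12) -> [15 2 2]
Step 6: sold=2 (running total=14) -> [16 2 2]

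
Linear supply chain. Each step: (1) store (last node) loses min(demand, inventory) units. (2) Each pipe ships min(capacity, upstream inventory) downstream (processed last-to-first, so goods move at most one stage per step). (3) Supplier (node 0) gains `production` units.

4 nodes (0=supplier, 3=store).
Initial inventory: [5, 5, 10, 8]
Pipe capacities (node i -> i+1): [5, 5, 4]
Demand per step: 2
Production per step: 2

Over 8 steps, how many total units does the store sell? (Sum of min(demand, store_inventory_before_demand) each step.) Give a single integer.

Step 1: sold=2 (running total=2) -> [2 5 11 10]
Step 2: sold=2 (running total=4) -> [2 2 12 12]
Step 3: sold=2 (running total=6) -> [2 2 10 14]
Step 4: sold=2 (running total=8) -> [2 2 8 16]
Step 5: sold=2 (running total=10) -> [2 2 6 18]
Step 6: sold=2 (running total=12) -> [2 2 4 20]
Step 7: sold=2 (running total=14) -> [2 2 2 22]
Step 8: sold=2 (running total=16) -> [2 2 2 22]

Answer: 16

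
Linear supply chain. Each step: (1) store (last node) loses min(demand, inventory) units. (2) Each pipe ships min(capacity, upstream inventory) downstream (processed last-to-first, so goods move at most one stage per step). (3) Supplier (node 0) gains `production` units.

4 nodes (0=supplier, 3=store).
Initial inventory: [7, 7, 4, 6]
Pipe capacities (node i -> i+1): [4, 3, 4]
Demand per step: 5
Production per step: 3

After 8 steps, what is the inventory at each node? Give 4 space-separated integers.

Step 1: demand=5,sold=5 ship[2->3]=4 ship[1->2]=3 ship[0->1]=4 prod=3 -> inv=[6 8 3 5]
Step 2: demand=5,sold=5 ship[2->3]=3 ship[1->2]=3 ship[0->1]=4 prod=3 -> inv=[5 9 3 3]
Step 3: demand=5,sold=3 ship[2->3]=3 ship[1->2]=3 ship[0->1]=4 prod=3 -> inv=[4 10 3 3]
Step 4: demand=5,sold=3 ship[2->3]=3 ship[1->2]=3 ship[0->1]=4 prod=3 -> inv=[3 11 3 3]
Step 5: demand=5,sold=3 ship[2->3]=3 ship[1->2]=3 ship[0->1]=3 prod=3 -> inv=[3 11 3 3]
Step 6: demand=5,sold=3 ship[2->3]=3 ship[1->2]=3 ship[0->1]=3 prod=3 -> inv=[3 11 3 3]
Step 7: demand=5,sold=3 ship[2->3]=3 ship[1->2]=3 ship[0->1]=3 prod=3 -> inv=[3 11 3 3]
Step 8: demand=5,sold=3 ship[2->3]=3 ship[1->2]=3 ship[0->1]=3 prod=3 -> inv=[3 11 3 3]

3 11 3 3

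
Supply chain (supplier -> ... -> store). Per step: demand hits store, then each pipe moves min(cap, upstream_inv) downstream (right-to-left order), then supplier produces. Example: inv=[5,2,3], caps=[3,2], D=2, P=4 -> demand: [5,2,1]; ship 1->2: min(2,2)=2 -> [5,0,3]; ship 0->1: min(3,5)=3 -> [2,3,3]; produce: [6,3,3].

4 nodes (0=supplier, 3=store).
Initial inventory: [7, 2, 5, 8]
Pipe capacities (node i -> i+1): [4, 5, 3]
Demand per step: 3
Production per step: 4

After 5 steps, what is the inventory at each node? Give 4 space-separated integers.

Step 1: demand=3,sold=3 ship[2->3]=3 ship[1->2]=2 ship[0->1]=4 prod=4 -> inv=[7 4 4 8]
Step 2: demand=3,sold=3 ship[2->3]=3 ship[1->2]=4 ship[0->1]=4 prod=4 -> inv=[7 4 5 8]
Step 3: demand=3,sold=3 ship[2->3]=3 ship[1->2]=4 ship[0->1]=4 prod=4 -> inv=[7 4 6 8]
Step 4: demand=3,sold=3 ship[2->3]=3 ship[1->2]=4 ship[0->1]=4 prod=4 -> inv=[7 4 7 8]
Step 5: demand=3,sold=3 ship[2->3]=3 ship[1->2]=4 ship[0->1]=4 prod=4 -> inv=[7 4 8 8]

7 4 8 8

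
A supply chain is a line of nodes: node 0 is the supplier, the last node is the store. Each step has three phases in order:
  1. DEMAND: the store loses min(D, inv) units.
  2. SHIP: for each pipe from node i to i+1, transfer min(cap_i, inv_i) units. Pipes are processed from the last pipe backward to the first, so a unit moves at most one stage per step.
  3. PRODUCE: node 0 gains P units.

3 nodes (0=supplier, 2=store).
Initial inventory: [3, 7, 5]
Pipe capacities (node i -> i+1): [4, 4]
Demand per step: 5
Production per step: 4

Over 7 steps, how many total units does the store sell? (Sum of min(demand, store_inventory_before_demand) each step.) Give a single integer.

Answer: 29

Derivation:
Step 1: sold=5 (running total=5) -> [4 6 4]
Step 2: sold=4 (running total=9) -> [4 6 4]
Step 3: sold=4 (running total=13) -> [4 6 4]
Step 4: sold=4 (running total=17) -> [4 6 4]
Step 5: sold=4 (running total=21) -> [4 6 4]
Step 6: sold=4 (running total=25) -> [4 6 4]
Step 7: sold=4 (running total=29) -> [4 6 4]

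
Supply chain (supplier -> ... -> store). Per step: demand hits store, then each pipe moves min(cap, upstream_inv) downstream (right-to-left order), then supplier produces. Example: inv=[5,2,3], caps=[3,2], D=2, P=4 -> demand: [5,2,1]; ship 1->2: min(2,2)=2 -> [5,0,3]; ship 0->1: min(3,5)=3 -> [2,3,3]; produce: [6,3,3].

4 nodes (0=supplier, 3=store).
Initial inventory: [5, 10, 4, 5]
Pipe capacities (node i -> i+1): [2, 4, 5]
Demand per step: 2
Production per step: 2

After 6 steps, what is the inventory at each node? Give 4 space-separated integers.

Step 1: demand=2,sold=2 ship[2->3]=4 ship[1->2]=4 ship[0->1]=2 prod=2 -> inv=[5 8 4 7]
Step 2: demand=2,sold=2 ship[2->3]=4 ship[1->2]=4 ship[0->1]=2 prod=2 -> inv=[5 6 4 9]
Step 3: demand=2,sold=2 ship[2->3]=4 ship[1->2]=4 ship[0->1]=2 prod=2 -> inv=[5 4 4 11]
Step 4: demand=2,sold=2 ship[2->3]=4 ship[1->2]=4 ship[0->1]=2 prod=2 -> inv=[5 2 4 13]
Step 5: demand=2,sold=2 ship[2->3]=4 ship[1->2]=2 ship[0->1]=2 prod=2 -> inv=[5 2 2 15]
Step 6: demand=2,sold=2 ship[2->3]=2 ship[1->2]=2 ship[0->1]=2 prod=2 -> inv=[5 2 2 15]

5 2 2 15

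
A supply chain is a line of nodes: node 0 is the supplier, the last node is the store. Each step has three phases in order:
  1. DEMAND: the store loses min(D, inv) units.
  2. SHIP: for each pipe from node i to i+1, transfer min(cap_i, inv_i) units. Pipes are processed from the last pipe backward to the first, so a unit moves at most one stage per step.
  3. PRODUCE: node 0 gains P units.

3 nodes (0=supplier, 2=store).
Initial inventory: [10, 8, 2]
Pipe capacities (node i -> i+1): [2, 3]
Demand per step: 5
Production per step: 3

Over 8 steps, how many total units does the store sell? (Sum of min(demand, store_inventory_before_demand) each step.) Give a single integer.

Step 1: sold=2 (running total=2) -> [11 7 3]
Step 2: sold=3 (running total=5) -> [12 6 3]
Step 3: sold=3 (running total=8) -> [13 5 3]
Step 4: sold=3 (running total=11) -> [14 4 3]
Step 5: sold=3 (running total=14) -> [15 3 3]
Step 6: sold=3 (running total=17) -> [16 2 3]
Step 7: sold=3 (running total=20) -> [17 2 2]
Step 8: sold=2 (running total=22) -> [18 2 2]

Answer: 22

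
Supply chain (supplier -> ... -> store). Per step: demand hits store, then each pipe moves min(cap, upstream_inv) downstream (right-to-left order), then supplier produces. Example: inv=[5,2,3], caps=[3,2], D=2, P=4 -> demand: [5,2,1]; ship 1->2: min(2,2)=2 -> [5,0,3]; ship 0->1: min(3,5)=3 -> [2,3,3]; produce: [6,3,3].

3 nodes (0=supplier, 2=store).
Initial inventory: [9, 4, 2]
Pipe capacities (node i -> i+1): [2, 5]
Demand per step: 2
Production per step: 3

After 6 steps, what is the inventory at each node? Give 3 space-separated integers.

Step 1: demand=2,sold=2 ship[1->2]=4 ship[0->1]=2 prod=3 -> inv=[10 2 4]
Step 2: demand=2,sold=2 ship[1->2]=2 ship[0->1]=2 prod=3 -> inv=[11 2 4]
Step 3: demand=2,sold=2 ship[1->2]=2 ship[0->1]=2 prod=3 -> inv=[12 2 4]
Step 4: demand=2,sold=2 ship[1->2]=2 ship[0->1]=2 prod=3 -> inv=[13 2 4]
Step 5: demand=2,sold=2 ship[1->2]=2 ship[0->1]=2 prod=3 -> inv=[14 2 4]
Step 6: demand=2,sold=2 ship[1->2]=2 ship[0->1]=2 prod=3 -> inv=[15 2 4]

15 2 4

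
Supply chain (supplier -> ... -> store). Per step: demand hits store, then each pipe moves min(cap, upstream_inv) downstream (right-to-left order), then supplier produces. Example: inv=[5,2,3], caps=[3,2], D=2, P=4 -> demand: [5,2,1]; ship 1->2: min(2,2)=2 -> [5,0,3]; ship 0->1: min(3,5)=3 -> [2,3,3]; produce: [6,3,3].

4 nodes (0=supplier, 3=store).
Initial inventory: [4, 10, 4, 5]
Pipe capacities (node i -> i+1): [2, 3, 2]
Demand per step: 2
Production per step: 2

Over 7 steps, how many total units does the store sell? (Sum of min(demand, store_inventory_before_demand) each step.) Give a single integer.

Answer: 14

Derivation:
Step 1: sold=2 (running total=2) -> [4 9 5 5]
Step 2: sold=2 (running total=4) -> [4 8 6 5]
Step 3: sold=2 (running total=6) -> [4 7 7 5]
Step 4: sold=2 (running total=8) -> [4 6 8 5]
Step 5: sold=2 (running total=10) -> [4 5 9 5]
Step 6: sold=2 (running total=12) -> [4 4 10 5]
Step 7: sold=2 (running total=14) -> [4 3 11 5]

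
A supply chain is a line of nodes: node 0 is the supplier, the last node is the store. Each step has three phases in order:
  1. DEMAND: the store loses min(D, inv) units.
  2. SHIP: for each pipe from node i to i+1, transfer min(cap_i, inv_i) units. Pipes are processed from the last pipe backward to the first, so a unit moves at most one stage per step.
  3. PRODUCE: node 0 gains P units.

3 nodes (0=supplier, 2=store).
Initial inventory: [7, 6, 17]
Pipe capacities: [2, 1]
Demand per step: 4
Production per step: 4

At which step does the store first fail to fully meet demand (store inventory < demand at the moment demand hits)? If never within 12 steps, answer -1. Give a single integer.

Step 1: demand=4,sold=4 ship[1->2]=1 ship[0->1]=2 prod=4 -> [9 7 14]
Step 2: demand=4,sold=4 ship[1->2]=1 ship[0->1]=2 prod=4 -> [11 8 11]
Step 3: demand=4,sold=4 ship[1->2]=1 ship[0->1]=2 prod=4 -> [13 9 8]
Step 4: demand=4,sold=4 ship[1->2]=1 ship[0->1]=2 prod=4 -> [15 10 5]
Step 5: demand=4,sold=4 ship[1->2]=1 ship[0->1]=2 prod=4 -> [17 11 2]
Step 6: demand=4,sold=2 ship[1->2]=1 ship[0->1]=2 prod=4 -> [19 12 1]
Step 7: demand=4,sold=1 ship[1->2]=1 ship[0->1]=2 prod=4 -> [21 13 1]
Step 8: demand=4,sold=1 ship[1->2]=1 ship[0->1]=2 prod=4 -> [23 14 1]
Step 9: demand=4,sold=1 ship[1->2]=1 ship[0->1]=2 prod=4 -> [25 15 1]
Step 10: demand=4,sold=1 ship[1->2]=1 ship[0->1]=2 prod=4 -> [27 16 1]
Step 11: demand=4,sold=1 ship[1->2]=1 ship[0->1]=2 prod=4 -> [29 17 1]
Step 12: demand=4,sold=1 ship[1->2]=1 ship[0->1]=2 prod=4 -> [31 18 1]
First stockout at step 6

6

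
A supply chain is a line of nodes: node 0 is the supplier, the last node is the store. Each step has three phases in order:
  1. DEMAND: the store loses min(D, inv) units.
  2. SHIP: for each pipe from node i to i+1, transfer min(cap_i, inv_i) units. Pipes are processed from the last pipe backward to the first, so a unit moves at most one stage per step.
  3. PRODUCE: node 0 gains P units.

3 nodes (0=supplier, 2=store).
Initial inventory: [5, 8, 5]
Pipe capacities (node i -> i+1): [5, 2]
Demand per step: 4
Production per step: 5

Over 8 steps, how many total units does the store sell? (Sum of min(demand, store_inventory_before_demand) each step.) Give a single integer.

Step 1: sold=4 (running total=4) -> [5 11 3]
Step 2: sold=3 (running total=7) -> [5 14 2]
Step 3: sold=2 (running total=9) -> [5 17 2]
Step 4: sold=2 (running total=11) -> [5 20 2]
Step 5: sold=2 (running total=13) -> [5 23 2]
Step 6: sold=2 (running total=15) -> [5 26 2]
Step 7: sold=2 (running total=17) -> [5 29 2]
Step 8: sold=2 (running total=19) -> [5 32 2]

Answer: 19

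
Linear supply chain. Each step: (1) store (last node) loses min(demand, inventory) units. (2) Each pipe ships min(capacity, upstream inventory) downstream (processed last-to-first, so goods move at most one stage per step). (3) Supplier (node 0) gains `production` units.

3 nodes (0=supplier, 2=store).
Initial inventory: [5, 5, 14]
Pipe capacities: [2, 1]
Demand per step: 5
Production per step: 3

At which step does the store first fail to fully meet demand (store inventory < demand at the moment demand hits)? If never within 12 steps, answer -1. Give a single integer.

Step 1: demand=5,sold=5 ship[1->2]=1 ship[0->1]=2 prod=3 -> [6 6 10]
Step 2: demand=5,sold=5 ship[1->2]=1 ship[0->1]=2 prod=3 -> [7 7 6]
Step 3: demand=5,sold=5 ship[1->2]=1 ship[0->1]=2 prod=3 -> [8 8 2]
Step 4: demand=5,sold=2 ship[1->2]=1 ship[0->1]=2 prod=3 -> [9 9 1]
Step 5: demand=5,sold=1 ship[1->2]=1 ship[0->1]=2 prod=3 -> [10 10 1]
Step 6: demand=5,sold=1 ship[1->2]=1 ship[0->1]=2 prod=3 -> [11 11 1]
Step 7: demand=5,sold=1 ship[1->2]=1 ship[0->1]=2 prod=3 -> [12 12 1]
Step 8: demand=5,sold=1 ship[1->2]=1 ship[0->1]=2 prod=3 -> [13 13 1]
Step 9: demand=5,sold=1 ship[1->2]=1 ship[0->1]=2 prod=3 -> [14 14 1]
Step 10: demand=5,sold=1 ship[1->2]=1 ship[0->1]=2 prod=3 -> [15 15 1]
Step 11: demand=5,sold=1 ship[1->2]=1 ship[0->1]=2 prod=3 -> [16 16 1]
Step 12: demand=5,sold=1 ship[1->2]=1 ship[0->1]=2 prod=3 -> [17 17 1]
First stockout at step 4

4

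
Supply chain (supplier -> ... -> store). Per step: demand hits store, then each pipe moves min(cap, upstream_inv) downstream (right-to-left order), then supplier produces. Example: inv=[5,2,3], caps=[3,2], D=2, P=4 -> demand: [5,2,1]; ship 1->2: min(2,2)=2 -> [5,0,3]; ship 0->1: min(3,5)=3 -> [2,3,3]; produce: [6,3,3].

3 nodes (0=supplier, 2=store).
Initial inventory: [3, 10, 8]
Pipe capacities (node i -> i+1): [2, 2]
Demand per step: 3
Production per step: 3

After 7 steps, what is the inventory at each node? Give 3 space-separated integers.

Step 1: demand=3,sold=3 ship[1->2]=2 ship[0->1]=2 prod=3 -> inv=[4 10 7]
Step 2: demand=3,sold=3 ship[1->2]=2 ship[0->1]=2 prod=3 -> inv=[5 10 6]
Step 3: demand=3,sold=3 ship[1->2]=2 ship[0->1]=2 prod=3 -> inv=[6 10 5]
Step 4: demand=3,sold=3 ship[1->2]=2 ship[0->1]=2 prod=3 -> inv=[7 10 4]
Step 5: demand=3,sold=3 ship[1->2]=2 ship[0->1]=2 prod=3 -> inv=[8 10 3]
Step 6: demand=3,sold=3 ship[1->2]=2 ship[0->1]=2 prod=3 -> inv=[9 10 2]
Step 7: demand=3,sold=2 ship[1->2]=2 ship[0->1]=2 prod=3 -> inv=[10 10 2]

10 10 2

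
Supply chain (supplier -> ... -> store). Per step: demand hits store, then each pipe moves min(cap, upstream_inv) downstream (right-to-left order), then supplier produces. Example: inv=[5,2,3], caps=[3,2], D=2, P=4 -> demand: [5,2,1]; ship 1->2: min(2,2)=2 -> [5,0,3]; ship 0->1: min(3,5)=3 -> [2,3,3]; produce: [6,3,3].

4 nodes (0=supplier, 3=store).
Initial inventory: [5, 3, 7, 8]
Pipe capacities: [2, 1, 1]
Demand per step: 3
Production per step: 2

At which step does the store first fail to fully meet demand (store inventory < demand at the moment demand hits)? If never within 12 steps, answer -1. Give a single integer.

Step 1: demand=3,sold=3 ship[2->3]=1 ship[1->2]=1 ship[0->1]=2 prod=2 -> [5 4 7 6]
Step 2: demand=3,sold=3 ship[2->3]=1 ship[1->2]=1 ship[0->1]=2 prod=2 -> [5 5 7 4]
Step 3: demand=3,sold=3 ship[2->3]=1 ship[1->2]=1 ship[0->1]=2 prod=2 -> [5 6 7 2]
Step 4: demand=3,sold=2 ship[2->3]=1 ship[1->2]=1 ship[0->1]=2 prod=2 -> [5 7 7 1]
Step 5: demand=3,sold=1 ship[2->3]=1 ship[1->2]=1 ship[0->1]=2 prod=2 -> [5 8 7 1]
Step 6: demand=3,sold=1 ship[2->3]=1 ship[1->2]=1 ship[0->1]=2 prod=2 -> [5 9 7 1]
Step 7: demand=3,sold=1 ship[2->3]=1 ship[1->2]=1 ship[0->1]=2 prod=2 -> [5 10 7 1]
Step 8: demand=3,sold=1 ship[2->3]=1 ship[1->2]=1 ship[0->1]=2 prod=2 -> [5 11 7 1]
Step 9: demand=3,sold=1 ship[2->3]=1 ship[1->2]=1 ship[0->1]=2 prod=2 -> [5 12 7 1]
Step 10: demand=3,sold=1 ship[2->3]=1 ship[1->2]=1 ship[0->1]=2 prod=2 -> [5 13 7 1]
Step 11: demand=3,sold=1 ship[2->3]=1 ship[1->2]=1 ship[0->1]=2 prod=2 -> [5 14 7 1]
Step 12: demand=3,sold=1 ship[2->3]=1 ship[1->2]=1 ship[0->1]=2 prod=2 -> [5 15 7 1]
First stockout at step 4

4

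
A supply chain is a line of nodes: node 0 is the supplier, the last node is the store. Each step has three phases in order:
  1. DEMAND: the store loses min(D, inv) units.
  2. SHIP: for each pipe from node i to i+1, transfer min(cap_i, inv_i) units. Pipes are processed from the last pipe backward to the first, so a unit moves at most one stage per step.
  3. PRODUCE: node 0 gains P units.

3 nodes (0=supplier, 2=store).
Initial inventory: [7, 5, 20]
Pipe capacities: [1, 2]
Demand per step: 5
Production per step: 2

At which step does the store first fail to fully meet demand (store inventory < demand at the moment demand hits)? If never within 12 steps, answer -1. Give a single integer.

Step 1: demand=5,sold=5 ship[1->2]=2 ship[0->1]=1 prod=2 -> [8 4 17]
Step 2: demand=5,sold=5 ship[1->2]=2 ship[0->1]=1 prod=2 -> [9 3 14]
Step 3: demand=5,sold=5 ship[1->2]=2 ship[0->1]=1 prod=2 -> [10 2 11]
Step 4: demand=5,sold=5 ship[1->2]=2 ship[0->1]=1 prod=2 -> [11 1 8]
Step 5: demand=5,sold=5 ship[1->2]=1 ship[0->1]=1 prod=2 -> [12 1 4]
Step 6: demand=5,sold=4 ship[1->2]=1 ship[0->1]=1 prod=2 -> [13 1 1]
Step 7: demand=5,sold=1 ship[1->2]=1 ship[0->1]=1 prod=2 -> [14 1 1]
Step 8: demand=5,sold=1 ship[1->2]=1 ship[0->1]=1 prod=2 -> [15 1 1]
Step 9: demand=5,sold=1 ship[1->2]=1 ship[0->1]=1 prod=2 -> [16 1 1]
Step 10: demand=5,sold=1 ship[1->2]=1 ship[0->1]=1 prod=2 -> [17 1 1]
Step 11: demand=5,sold=1 ship[1->2]=1 ship[0->1]=1 prod=2 -> [18 1 1]
Step 12: demand=5,sold=1 ship[1->2]=1 ship[0->1]=1 prod=2 -> [19 1 1]
First stockout at step 6

6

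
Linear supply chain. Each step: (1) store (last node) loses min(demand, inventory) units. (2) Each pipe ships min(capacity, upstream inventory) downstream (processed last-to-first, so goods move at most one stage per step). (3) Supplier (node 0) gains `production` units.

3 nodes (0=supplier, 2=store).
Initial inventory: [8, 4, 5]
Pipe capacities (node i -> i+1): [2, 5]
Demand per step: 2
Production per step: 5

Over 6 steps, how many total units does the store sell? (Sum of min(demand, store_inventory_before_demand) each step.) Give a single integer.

Step 1: sold=2 (running total=2) -> [11 2 7]
Step 2: sold=2 (running total=4) -> [14 2 7]
Step 3: sold=2 (running total=6) -> [17 2 7]
Step 4: sold=2 (running total=8) -> [20 2 7]
Step 5: sold=2 (running total=10) -> [23 2 7]
Step 6: sold=2 (running total=12) -> [26 2 7]

Answer: 12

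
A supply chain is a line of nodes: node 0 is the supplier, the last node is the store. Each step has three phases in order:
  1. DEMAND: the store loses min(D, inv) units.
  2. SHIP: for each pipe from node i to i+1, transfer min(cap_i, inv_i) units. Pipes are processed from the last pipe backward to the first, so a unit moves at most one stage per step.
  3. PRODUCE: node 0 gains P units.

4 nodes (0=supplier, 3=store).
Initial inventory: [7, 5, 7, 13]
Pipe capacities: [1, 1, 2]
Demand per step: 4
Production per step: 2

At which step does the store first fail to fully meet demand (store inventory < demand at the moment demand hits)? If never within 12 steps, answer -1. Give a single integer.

Step 1: demand=4,sold=4 ship[2->3]=2 ship[1->2]=1 ship[0->1]=1 prod=2 -> [8 5 6 11]
Step 2: demand=4,sold=4 ship[2->3]=2 ship[1->2]=1 ship[0->1]=1 prod=2 -> [9 5 5 9]
Step 3: demand=4,sold=4 ship[2->3]=2 ship[1->2]=1 ship[0->1]=1 prod=2 -> [10 5 4 7]
Step 4: demand=4,sold=4 ship[2->3]=2 ship[1->2]=1 ship[0->1]=1 prod=2 -> [11 5 3 5]
Step 5: demand=4,sold=4 ship[2->3]=2 ship[1->2]=1 ship[0->1]=1 prod=2 -> [12 5 2 3]
Step 6: demand=4,sold=3 ship[2->3]=2 ship[1->2]=1 ship[0->1]=1 prod=2 -> [13 5 1 2]
Step 7: demand=4,sold=2 ship[2->3]=1 ship[1->2]=1 ship[0->1]=1 prod=2 -> [14 5 1 1]
Step 8: demand=4,sold=1 ship[2->3]=1 ship[1->2]=1 ship[0->1]=1 prod=2 -> [15 5 1 1]
Step 9: demand=4,sold=1 ship[2->3]=1 ship[1->2]=1 ship[0->1]=1 prod=2 -> [16 5 1 1]
Step 10: demand=4,sold=1 ship[2->3]=1 ship[1->2]=1 ship[0->1]=1 prod=2 -> [17 5 1 1]
Step 11: demand=4,sold=1 ship[2->3]=1 ship[1->2]=1 ship[0->1]=1 prod=2 -> [18 5 1 1]
Step 12: demand=4,sold=1 ship[2->3]=1 ship[1->2]=1 ship[0->1]=1 prod=2 -> [19 5 1 1]
First stockout at step 6

6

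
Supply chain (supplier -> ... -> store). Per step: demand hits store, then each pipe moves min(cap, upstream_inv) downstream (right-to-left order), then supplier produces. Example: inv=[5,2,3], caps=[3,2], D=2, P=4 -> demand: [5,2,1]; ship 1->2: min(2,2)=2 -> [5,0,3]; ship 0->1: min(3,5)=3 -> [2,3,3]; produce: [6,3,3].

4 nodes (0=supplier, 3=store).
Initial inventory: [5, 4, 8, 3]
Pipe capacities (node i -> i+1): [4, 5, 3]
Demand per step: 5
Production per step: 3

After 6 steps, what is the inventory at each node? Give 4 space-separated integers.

Step 1: demand=5,sold=3 ship[2->3]=3 ship[1->2]=4 ship[0->1]=4 prod=3 -> inv=[4 4 9 3]
Step 2: demand=5,sold=3 ship[2->3]=3 ship[1->2]=4 ship[0->1]=4 prod=3 -> inv=[3 4 10 3]
Step 3: demand=5,sold=3 ship[2->3]=3 ship[1->2]=4 ship[0->1]=3 prod=3 -> inv=[3 3 11 3]
Step 4: demand=5,sold=3 ship[2->3]=3 ship[1->2]=3 ship[0->1]=3 prod=3 -> inv=[3 3 11 3]
Step 5: demand=5,sold=3 ship[2->3]=3 ship[1->2]=3 ship[0->1]=3 prod=3 -> inv=[3 3 11 3]
Step 6: demand=5,sold=3 ship[2->3]=3 ship[1->2]=3 ship[0->1]=3 prod=3 -> inv=[3 3 11 3]

3 3 11 3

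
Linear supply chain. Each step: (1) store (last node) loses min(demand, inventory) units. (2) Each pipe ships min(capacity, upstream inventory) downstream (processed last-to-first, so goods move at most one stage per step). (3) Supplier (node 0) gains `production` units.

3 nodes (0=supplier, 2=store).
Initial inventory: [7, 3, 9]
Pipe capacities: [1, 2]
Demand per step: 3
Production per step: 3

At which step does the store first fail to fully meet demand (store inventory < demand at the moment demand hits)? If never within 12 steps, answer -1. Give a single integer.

Step 1: demand=3,sold=3 ship[1->2]=2 ship[0->1]=1 prod=3 -> [9 2 8]
Step 2: demand=3,sold=3 ship[1->2]=2 ship[0->1]=1 prod=3 -> [11 1 7]
Step 3: demand=3,sold=3 ship[1->2]=1 ship[0->1]=1 prod=3 -> [13 1 5]
Step 4: demand=3,sold=3 ship[1->2]=1 ship[0->1]=1 prod=3 -> [15 1 3]
Step 5: demand=3,sold=3 ship[1->2]=1 ship[0->1]=1 prod=3 -> [17 1 1]
Step 6: demand=3,sold=1 ship[1->2]=1 ship[0->1]=1 prod=3 -> [19 1 1]
Step 7: demand=3,sold=1 ship[1->2]=1 ship[0->1]=1 prod=3 -> [21 1 1]
Step 8: demand=3,sold=1 ship[1->2]=1 ship[0->1]=1 prod=3 -> [23 1 1]
Step 9: demand=3,sold=1 ship[1->2]=1 ship[0->1]=1 prod=3 -> [25 1 1]
Step 10: demand=3,sold=1 ship[1->2]=1 ship[0->1]=1 prod=3 -> [27 1 1]
Step 11: demand=3,sold=1 ship[1->2]=1 ship[0->1]=1 prod=3 -> [29 1 1]
Step 12: demand=3,sold=1 ship[1->2]=1 ship[0->1]=1 prod=3 -> [31 1 1]
First stockout at step 6

6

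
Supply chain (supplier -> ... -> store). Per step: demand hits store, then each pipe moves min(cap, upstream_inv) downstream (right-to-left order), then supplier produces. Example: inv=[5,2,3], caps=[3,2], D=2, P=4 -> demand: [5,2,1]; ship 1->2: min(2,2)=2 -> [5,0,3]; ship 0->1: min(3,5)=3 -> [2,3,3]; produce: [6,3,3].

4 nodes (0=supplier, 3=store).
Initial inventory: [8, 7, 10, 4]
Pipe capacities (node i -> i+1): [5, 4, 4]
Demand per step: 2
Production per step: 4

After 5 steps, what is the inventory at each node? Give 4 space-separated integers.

Step 1: demand=2,sold=2 ship[2->3]=4 ship[1->2]=4 ship[0->1]=5 prod=4 -> inv=[7 8 10 6]
Step 2: demand=2,sold=2 ship[2->3]=4 ship[1->2]=4 ship[0->1]=5 prod=4 -> inv=[6 9 10 8]
Step 3: demand=2,sold=2 ship[2->3]=4 ship[1->2]=4 ship[0->1]=5 prod=4 -> inv=[5 10 10 10]
Step 4: demand=2,sold=2 ship[2->3]=4 ship[1->2]=4 ship[0->1]=5 prod=4 -> inv=[4 11 10 12]
Step 5: demand=2,sold=2 ship[2->3]=4 ship[1->2]=4 ship[0->1]=4 prod=4 -> inv=[4 11 10 14]

4 11 10 14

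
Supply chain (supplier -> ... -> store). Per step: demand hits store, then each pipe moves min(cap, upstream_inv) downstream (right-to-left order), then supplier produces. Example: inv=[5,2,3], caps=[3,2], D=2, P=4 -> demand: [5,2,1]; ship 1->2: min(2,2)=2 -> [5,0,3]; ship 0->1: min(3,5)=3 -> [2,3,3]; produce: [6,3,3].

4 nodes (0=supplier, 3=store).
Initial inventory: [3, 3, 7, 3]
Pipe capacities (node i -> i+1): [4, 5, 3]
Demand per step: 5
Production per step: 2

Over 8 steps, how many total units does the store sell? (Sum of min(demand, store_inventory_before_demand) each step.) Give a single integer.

Answer: 24

Derivation:
Step 1: sold=3 (running total=3) -> [2 3 7 3]
Step 2: sold=3 (running total=6) -> [2 2 7 3]
Step 3: sold=3 (running total=9) -> [2 2 6 3]
Step 4: sold=3 (running total=12) -> [2 2 5 3]
Step 5: sold=3 (running total=15) -> [2 2 4 3]
Step 6: sold=3 (running total=18) -> [2 2 3 3]
Step 7: sold=3 (running total=21) -> [2 2 2 3]
Step 8: sold=3 (running total=24) -> [2 2 2 2]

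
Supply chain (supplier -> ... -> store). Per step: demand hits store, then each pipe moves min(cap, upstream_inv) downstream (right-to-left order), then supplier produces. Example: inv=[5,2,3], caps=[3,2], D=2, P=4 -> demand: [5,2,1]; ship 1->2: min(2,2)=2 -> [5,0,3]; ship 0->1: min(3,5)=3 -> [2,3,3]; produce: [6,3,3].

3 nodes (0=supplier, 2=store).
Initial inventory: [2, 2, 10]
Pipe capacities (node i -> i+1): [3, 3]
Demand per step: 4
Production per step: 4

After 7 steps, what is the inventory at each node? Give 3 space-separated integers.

Step 1: demand=4,sold=4 ship[1->2]=2 ship[0->1]=2 prod=4 -> inv=[4 2 8]
Step 2: demand=4,sold=4 ship[1->2]=2 ship[0->1]=3 prod=4 -> inv=[5 3 6]
Step 3: demand=4,sold=4 ship[1->2]=3 ship[0->1]=3 prod=4 -> inv=[6 3 5]
Step 4: demand=4,sold=4 ship[1->2]=3 ship[0->1]=3 prod=4 -> inv=[7 3 4]
Step 5: demand=4,sold=4 ship[1->2]=3 ship[0->1]=3 prod=4 -> inv=[8 3 3]
Step 6: demand=4,sold=3 ship[1->2]=3 ship[0->1]=3 prod=4 -> inv=[9 3 3]
Step 7: demand=4,sold=3 ship[1->2]=3 ship[0->1]=3 prod=4 -> inv=[10 3 3]

10 3 3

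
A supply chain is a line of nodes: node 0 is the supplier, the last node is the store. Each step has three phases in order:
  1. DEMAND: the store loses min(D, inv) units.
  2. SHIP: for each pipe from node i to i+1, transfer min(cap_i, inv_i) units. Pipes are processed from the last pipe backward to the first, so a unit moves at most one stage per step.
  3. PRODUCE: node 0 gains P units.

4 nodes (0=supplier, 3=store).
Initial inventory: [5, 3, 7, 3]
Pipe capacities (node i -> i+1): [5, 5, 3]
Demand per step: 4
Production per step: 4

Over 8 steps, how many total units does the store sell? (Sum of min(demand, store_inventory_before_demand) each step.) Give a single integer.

Answer: 24

Derivation:
Step 1: sold=3 (running total=3) -> [4 5 7 3]
Step 2: sold=3 (running total=6) -> [4 4 9 3]
Step 3: sold=3 (running total=9) -> [4 4 10 3]
Step 4: sold=3 (running total=12) -> [4 4 11 3]
Step 5: sold=3 (running total=15) -> [4 4 12 3]
Step 6: sold=3 (running total=18) -> [4 4 13 3]
Step 7: sold=3 (running total=21) -> [4 4 14 3]
Step 8: sold=3 (running total=24) -> [4 4 15 3]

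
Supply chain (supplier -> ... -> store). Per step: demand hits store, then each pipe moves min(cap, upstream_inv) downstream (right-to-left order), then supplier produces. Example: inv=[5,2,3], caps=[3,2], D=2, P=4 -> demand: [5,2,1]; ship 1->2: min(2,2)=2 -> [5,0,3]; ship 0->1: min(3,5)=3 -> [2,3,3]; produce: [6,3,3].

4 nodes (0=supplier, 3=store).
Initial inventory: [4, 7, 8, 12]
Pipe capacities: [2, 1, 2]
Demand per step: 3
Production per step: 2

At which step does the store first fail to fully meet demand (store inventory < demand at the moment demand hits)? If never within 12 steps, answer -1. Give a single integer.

Step 1: demand=3,sold=3 ship[2->3]=2 ship[1->2]=1 ship[0->1]=2 prod=2 -> [4 8 7 11]
Step 2: demand=3,sold=3 ship[2->3]=2 ship[1->2]=1 ship[0->1]=2 prod=2 -> [4 9 6 10]
Step 3: demand=3,sold=3 ship[2->3]=2 ship[1->2]=1 ship[0->1]=2 prod=2 -> [4 10 5 9]
Step 4: demand=3,sold=3 ship[2->3]=2 ship[1->2]=1 ship[0->1]=2 prod=2 -> [4 11 4 8]
Step 5: demand=3,sold=3 ship[2->3]=2 ship[1->2]=1 ship[0->1]=2 prod=2 -> [4 12 3 7]
Step 6: demand=3,sold=3 ship[2->3]=2 ship[1->2]=1 ship[0->1]=2 prod=2 -> [4 13 2 6]
Step 7: demand=3,sold=3 ship[2->3]=2 ship[1->2]=1 ship[0->1]=2 prod=2 -> [4 14 1 5]
Step 8: demand=3,sold=3 ship[2->3]=1 ship[1->2]=1 ship[0->1]=2 prod=2 -> [4 15 1 3]
Step 9: demand=3,sold=3 ship[2->3]=1 ship[1->2]=1 ship[0->1]=2 prod=2 -> [4 16 1 1]
Step 10: demand=3,sold=1 ship[2->3]=1 ship[1->2]=1 ship[0->1]=2 prod=2 -> [4 17 1 1]
Step 11: demand=3,sold=1 ship[2->3]=1 ship[1->2]=1 ship[0->1]=2 prod=2 -> [4 18 1 1]
Step 12: demand=3,sold=1 ship[2->3]=1 ship[1->2]=1 ship[0->1]=2 prod=2 -> [4 19 1 1]
First stockout at step 10

10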